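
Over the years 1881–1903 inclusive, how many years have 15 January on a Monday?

3

Track 15 January's weekday year by year (advancing +1, or +2 across a Feb 29):
  1881: Sat  1882: Sun (+1)  1883: Mon (+1) ✓  1884: Tue (+1)  1885: Thu (+2)
  1886: Fri (+1)  1887: Sat (+1)  1888: Sun (+1)  1889: Tue (+2)  1890: Wed (+1)
  1891: Thu (+1)  1892: Fri (+1)  1893: Sun (+2)  1894: Mon (+1) ✓  1895: Tue (+1)
  1896: Wed (+1)  1897: Fri (+2)  1898: Sat (+1)  1899: Sun (+1)  1900: Mon (+1) ✓
  1901: Tue (+1)  1902: Wed (+1)  1903: Thu (+1)
Monday years: 1883, 1894, 1900 — 3 in total.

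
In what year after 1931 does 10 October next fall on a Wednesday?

From one year to the next, a fixed date's weekday advances by 1, or by 2 when a Feb 29 lies between the two dates.
1931: October 10 is Saturday.
1932: Monday (+2)
1933: Tuesday (+1)
1934: Wednesday (+1)
10 October falls on a Wednesday in 1934.

1934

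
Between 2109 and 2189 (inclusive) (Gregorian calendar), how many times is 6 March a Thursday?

12

Track 6 March's weekday year by year (advancing +1, or +2 across a Feb 29):
  2109: Wed  2110: Thu (+1) ✓  2111: Fri (+1)  2112: Sun (+2)  2113: Mon (+1)
  2114: Tue (+1)  2115: Wed (+1)  2116: Fri (+2)  2117: Sat (+1)  2118: Sun (+1)
  2119: Mon (+1)  2120: Wed (+2)  2121: Thu (+1) ✓  2122: Fri (+1)  … (53 more years) …
  2176: Wed (+2)  2177: Thu (+1) ✓  2178: Fri (+1)  2179: Sat (+1)  2180: Mon (+2)
  2181: Tue (+1)  2182: Wed (+1)  2183: Thu (+1) ✓  2184: Sat (+2)  2185: Sun (+1)
  2186: Mon (+1)  2187: Tue (+1)  2188: Thu (+2) ✓  2189: Fri (+1)
Thursday years: 2110, 2121, 2127, 2132, 2138, 2149, 2155, 2160, 2166, 2177, 2183, 2188 — 12 in total.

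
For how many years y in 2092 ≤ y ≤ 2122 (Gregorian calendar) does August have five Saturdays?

15

August has 31 days; it has five Saturdays when Saturday falls among the first (month-length − 28) days — i.e. when August 1 is one of Saturday/Friday/Thursday.
August 1 by year: 2092:Fri✓ 2093:Sat✓ 2094:Sun 2095:Mon 2096:Wed 2097:Thu✓ 2098:Fri✓ 2099:Sat✓ 2100:Sun 2101:Mon 2102:Tue 2103:Wed 2104:Fri✓ 2105:Sat✓ 2106:Sun 2107:Mon 2108:Wed 2109:Thu✓ 2110:Fri✓ 2111:Sat✓ 2112:Mon 2113:Tue 2114:Wed 2115:Thu✓ 2116:Sat✓ 2117:Sun 2118:Mon 2119:Tue 2120:Thu✓ 2121:Fri✓ 2122:Sat✓
Years with five Saturdays: 2092, 2093, 2097, 2098, 2099, 2104, 2105, 2109, 2110, 2111, 2115, 2116, 2120, 2121, 2122 → 15.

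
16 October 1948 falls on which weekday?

Saturday

January 1, 1948 is a Thursday.
October 16 is day 290 of the year, i.e. 289 days after Jan 1.
289 mod 7 = 2, so advance 2 weekdays from Thursday: Saturday.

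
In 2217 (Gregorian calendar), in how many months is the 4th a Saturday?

Check the 4th of each month of 2217: Jan 4: Sat, Feb 4: Tue, Mar 4: Tue, Apr 4: Fri, May 4: Sun, Jun 4: Wed, Jul 4: Fri, Aug 4: Mon, Sep 4: Thu, Oct 4: Sat, Nov 4: Tue, Dec 4: Thu.
Saturday occurs in January, October — 2 months.

2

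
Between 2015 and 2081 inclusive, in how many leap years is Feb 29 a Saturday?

Leap years in 2015–2081: 17 of them.
Feb 29 weekday advances by 5 (mod 7) from one leap year to the next four years later (or differs when a century non-leap intervenes).
Leap-day weekdays: 2016:Mon 2020:Sat✓ 2024:Thu 2028:Tue 2032:Sun 2036:Fri 2040:Wed 2044:Mon 2048:Sat✓ 2052:Thu 2056:Tue 2060:Sun 2064:Fri 2068:Wed 2072:Mon 2076:Sat✓ 2080:Thu
Saturday: 2020, 2048, 2076 → 3.

3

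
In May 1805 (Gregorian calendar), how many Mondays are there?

4

May 1805 has 31 days and begins on Wednesday.
The first Monday is May 6.
Mondays fall on 6, 13, 20, 27 — that's 4.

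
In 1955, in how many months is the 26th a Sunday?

1

Check the 26th of each month of 1955: Jan 26: Wed, Feb 26: Sat, Mar 26: Sat, Apr 26: Tue, May 26: Thu, Jun 26: Sun, Jul 26: Tue, Aug 26: Fri, Sep 26: Mon, Oct 26: Wed, Nov 26: Sat, Dec 26: Mon.
Sunday occurs in June — 1 month.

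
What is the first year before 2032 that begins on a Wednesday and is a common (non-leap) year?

Jan 1 advances by 2 weekdays after a leap year and by 1 after a common year.
2032: Jan 1 is Thursday (leap).
2031: Wednesday
2031 begins on a Wednesday and is a common year.

2031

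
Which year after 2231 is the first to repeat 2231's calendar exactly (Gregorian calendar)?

Two years share a calendar iff Jan 1 falls on the same weekday and both are leap or both are common. 2231: Jan 1 is Saturday, common year.
2232: Jan 1 Sunday, leap
2233: Jan 1 Tuesday, common
2234: Jan 1 Wednesday, common
2235: Jan 1 Thursday, common
2236: Jan 1 Friday, leap
2237: Jan 1 Sunday, common
2238: Jan 1 Monday, common
2239: Jan 1 Tuesday, common
2240: Jan 1 Wednesday, leap
2241: Jan 1 Friday, common
2242: Jan 1 Saturday, common
2242 matches on both conditions.

2242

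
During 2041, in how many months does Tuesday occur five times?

5

A month of length L has five Tuesdays iff its first Tuesday is on day ≤ L−28 (so day 1–3 in a 31-day month, 1–2 in a 30-day month, day 1 in a leap February).
Checking each month of 2041: Jan starts Tue (31d) ✓; Feb starts Fri (28d); Mar starts Fri (31d); Apr starts Mon (30d) ✓; May starts Wed (31d); Jun starts Sat (30d); Jul starts Mon (31d) ✓; Aug starts Thu (31d); Sep starts Sun (30d); Oct starts Tue (31d) ✓; Nov starts Fri (30d); Dec starts Sun (31d) ✓.
Five-Tuesday months: January, April, July, October, December → 5.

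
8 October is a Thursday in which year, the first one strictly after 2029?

From one year to the next, a fixed date's weekday advances by 1, or by 2 when a Feb 29 lies between the two dates.
2029: October 8 is Monday.
2030: Tuesday (+1)
2031: Wednesday (+1)
2032: Friday (+2)
2033: Saturday (+1)
2034: Sunday (+1)
2035: Monday (+1)
2036: Wednesday (+2)
2037: Thursday (+1)
8 October falls on a Thursday in 2037.

2037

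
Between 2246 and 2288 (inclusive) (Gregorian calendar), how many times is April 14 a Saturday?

Track April 14's weekday year by year (advancing +1, or +2 across a Feb 29):
  2246: Tue  2247: Wed (+1)  2248: Fri (+2)  2249: Sat (+1) ✓  2250: Sun (+1)
  2251: Mon (+1)  2252: Wed (+2)  2253: Thu (+1)  2254: Fri (+1)  2255: Sat (+1) ✓
  2256: Mon (+2)  2257: Tue (+1)  2258: Wed (+1)  2259: Thu (+1)  … (15 more years) …
  2275: Wed (+1)  2276: Fri (+2)  2277: Sat (+1) ✓  2278: Sun (+1)  2279: Mon (+1)
  2280: Wed (+2)  2281: Thu (+1)  2282: Fri (+1)  2283: Sat (+1) ✓  2284: Mon (+2)
  2285: Tue (+1)  2286: Wed (+1)  2287: Thu (+1)  2288: Sat (+2) ✓
Saturday years: 2249, 2255, 2260, 2266, 2277, 2283, 2288 — 7 in total.

7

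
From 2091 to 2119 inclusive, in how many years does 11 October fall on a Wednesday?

Track 11 October's weekday year by year (advancing +1, or +2 across a Feb 29):
  2091: Thu  2092: Sat (+2)  2093: Sun (+1)  2094: Mon (+1)  2095: Tue (+1)
  2096: Thu (+2)  2097: Fri (+1)  2098: Sat (+1)  2099: Sun (+1)  2100: Mon (+1)
  2101: Tue (+1)  2102: Wed (+1) ✓  2103: Thu (+1)  2104: Sat (+2)  2105: Sun (+1)
  2106: Mon (+1)  2107: Tue (+1)  2108: Thu (+2)  2109: Fri (+1)  2110: Sat (+1)
  2111: Sun (+1)  2112: Tue (+2)  2113: Wed (+1) ✓  2114: Thu (+1)  2115: Fri (+1)
  2116: Sun (+2)  2117: Mon (+1)  2118: Tue (+1)  2119: Wed (+1) ✓
Wednesday years: 2102, 2113, 2119 — 3 in total.

3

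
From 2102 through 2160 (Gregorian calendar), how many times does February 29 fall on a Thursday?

2

Leap years in 2102–2160: 15 of them.
Feb 29 weekday advances by 5 (mod 7) from one leap year to the next four years later (or differs when a century non-leap intervenes).
Leap-day weekdays: 2104:Fri 2108:Wed 2112:Mon 2116:Sat 2120:Thu✓ 2124:Tue 2128:Sun 2132:Fri 2136:Wed 2140:Mon 2144:Sat 2148:Thu✓ 2152:Tue 2156:Sun 2160:Fri
Thursday: 2120, 2148 → 2.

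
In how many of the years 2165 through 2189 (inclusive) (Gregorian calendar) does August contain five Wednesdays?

10

August has 31 days; it has five Wednesdays when Wednesday falls among the first (month-length − 28) days — i.e. when August 1 is one of Wednesday/Tuesday/Monday.
August 1 by year: 2165:Thu 2166:Fri 2167:Sat 2168:Mon✓ 2169:Tue✓ 2170:Wed✓ 2171:Thu 2172:Sat 2173:Sun 2174:Mon✓ 2175:Tue✓ 2176:Thu 2177:Fri 2178:Sat 2179:Sun 2180:Tue✓ 2181:Wed✓ 2182:Thu 2183:Fri 2184:Sun 2185:Mon✓ 2186:Tue✓ 2187:Wed✓ 2188:Fri 2189:Sat
Years with five Wednesdays: 2168, 2169, 2170, 2174, 2175, 2180, 2181, 2185, 2186, 2187 → 10.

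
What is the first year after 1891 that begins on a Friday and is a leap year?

Jan 1 advances by 2 weekdays after a leap year and by 1 after a common year.
1891: Jan 1 is Thursday.
1892: Friday (leap)
1892 begins on a Friday and is a leap year.

1892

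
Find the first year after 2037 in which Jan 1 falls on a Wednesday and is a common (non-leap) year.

2042

Jan 1 advances by 2 weekdays after a leap year and by 1 after a common year.
2037: Jan 1 is Thursday.
2038: Friday
2039: Saturday
2040: Sunday (leap)
2041: Tuesday
2042: Wednesday
2042 begins on a Wednesday and is a common year.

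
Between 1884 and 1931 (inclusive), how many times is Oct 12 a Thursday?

Track Oct 12's weekday year by year (advancing +1, or +2 across a Feb 29):
  1884: Sun  1885: Mon (+1)  1886: Tue (+1)  1887: Wed (+1)  1888: Fri (+2)
  1889: Sat (+1)  1890: Sun (+1)  1891: Mon (+1)  1892: Wed (+2)  1893: Thu (+1) ✓
  1894: Fri (+1)  1895: Sat (+1)  1896: Mon (+2)  1897: Tue (+1)  … (20 more years) …
  1918: Sat (+1)  1919: Sun (+1)  1920: Tue (+2)  1921: Wed (+1)  1922: Thu (+1) ✓
  1923: Fri (+1)  1924: Sun (+2)  1925: Mon (+1)  1926: Tue (+1)  1927: Wed (+1)
  1928: Fri (+2)  1929: Sat (+1)  1930: Sun (+1)  1931: Mon (+1)
Thursday years: 1893, 1899, 1905, 1911, 1916, 1922 — 6 in total.

6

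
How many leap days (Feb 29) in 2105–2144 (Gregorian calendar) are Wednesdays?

Leap years in 2105–2144: 10 of them.
Feb 29 weekday advances by 5 (mod 7) from one leap year to the next four years later (or differs when a century non-leap intervenes).
Leap-day weekdays: 2108:Wed✓ 2112:Mon 2116:Sat 2120:Thu 2124:Tue 2128:Sun 2132:Fri 2136:Wed✓ 2140:Mon 2144:Sat
Wednesday: 2108, 2136 → 2.

2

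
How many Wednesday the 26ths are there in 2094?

Check the 26th of each month of 2094: Jan 26: Tue, Feb 26: Fri, Mar 26: Fri, Apr 26: Mon, May 26: Wed, Jun 26: Sat, Jul 26: Mon, Aug 26: Thu, Sep 26: Sun, Oct 26: Tue, Nov 26: Fri, Dec 26: Sun.
Wednesday occurs in May — 1 month.

1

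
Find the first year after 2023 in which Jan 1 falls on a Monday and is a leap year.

Jan 1 advances by 2 weekdays after a leap year and by 1 after a common year.
2023: Jan 1 is Sunday.
2024: Monday (leap)
2024 begins on a Monday and is a leap year.

2024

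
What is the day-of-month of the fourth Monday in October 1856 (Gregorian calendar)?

27

October 1, 1856 is a Wednesday, so the first Monday is the 6th.
The fourth Monday is 6 + 21 = 27.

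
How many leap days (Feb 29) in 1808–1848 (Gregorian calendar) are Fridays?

1

Leap years in 1808–1848: 11 of them.
Feb 29 weekday advances by 5 (mod 7) from one leap year to the next four years later (or differs when a century non-leap intervenes).
Leap-day weekdays: 1808:Mon 1812:Sat 1816:Thu 1820:Tue 1824:Sun 1828:Fri✓ 1832:Wed 1836:Mon 1840:Sat 1844:Thu 1848:Tue
Friday: 1828 → 1.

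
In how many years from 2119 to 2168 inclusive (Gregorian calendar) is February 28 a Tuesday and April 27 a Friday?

2

Check each year's weekday for February 28 and April 27:
  2119: Tue/Thu  2120: Wed/Sat  2121: Fri/Sun  2122: Sat/Mon  2123: Sun/Tue  2124: Mon/Thu  2125: Wed/Fri  2126: Thu/Sat  2127: Fri/Sun  2128: Sat/Tue  2129: Mon/Wed  2130: Tue/Thu  2131: Wed/Fri  2132: Thu/Sun  …(22 more)…  2155: Fri/Sun  2156: Sat/Tue  2157: Mon/Wed  2158: Tue/Thu  2159: Wed/Fri  2160: Thu/Sun  2161: Sat/Mon  2162: Sun/Tue  2163: Mon/Wed  2164: Tue/Fri ✓  2165: Thu/Sat  2166: Fri/Sun  2167: Sat/Mon  2168: Sun/Wed
Both conditions hold in: 2136, 2164 — 2.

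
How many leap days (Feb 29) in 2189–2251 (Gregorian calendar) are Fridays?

1

Leap years in 2189–2251: 14 of them.
Feb 29 weekday advances by 5 (mod 7) from one leap year to the next four years later (or differs when a century non-leap intervenes).
Leap-day weekdays: 2192:Wed 2196:Mon 2204:Wed 2208:Mon 2212:Sat 2216:Thu 2220:Tue 2224:Sun 2228:Fri✓ 2232:Wed 2236:Mon 2240:Sat 2244:Thu 2248:Tue
Friday: 2228 → 1.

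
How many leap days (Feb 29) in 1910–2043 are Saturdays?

4

Leap years in 1910–2043: 33 of them.
Feb 29 weekday advances by 5 (mod 7) from one leap year to the next four years later (or differs when a century non-leap intervenes).
Leap-day weekdays: 1912:Thu 1916:Tue 1920:Sun 1924:Fri 1928:Wed 1932:Mon 1936:Sat✓ 1940:Thu 1944:Tue 1948:Sun 1952:Fri 1956:Wed 1960:Mon …(7 more)… 1992:Sat✓ 1996:Thu 2000:Tue 2004:Sun 2008:Fri 2012:Wed 2016:Mon 2020:Sat✓ 2024:Thu 2028:Tue 2032:Sun 2036:Fri 2040:Wed
Saturday: 1936, 1964, 1992, 2020 → 4.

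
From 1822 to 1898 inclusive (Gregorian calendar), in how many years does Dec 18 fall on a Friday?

Track Dec 18's weekday year by year (advancing +1, or +2 across a Feb 29):
  1822: Wed  1823: Thu (+1)  1824: Sat (+2)  1825: Sun (+1)  1826: Mon (+1)
  1827: Tue (+1)  1828: Thu (+2)  1829: Fri (+1) ✓  1830: Sat (+1)  1831: Sun (+1)
  1832: Tue (+2)  1833: Wed (+1)  1834: Thu (+1)  1835: Fri (+1) ✓  … (49 more years) …
  1885: Fri (+1) ✓  1886: Sat (+1)  1887: Sun (+1)  1888: Tue (+2)  1889: Wed (+1)
  1890: Thu (+1)  1891: Fri (+1) ✓  1892: Sun (+2)  1893: Mon (+1)  1894: Tue (+1)
  1895: Wed (+1)  1896: Fri (+2) ✓  1897: Sat (+1)  1898: Sun (+1)
Friday years: 1829, 1835, 1840, 1846, 1857, 1863, 1868, 1874, 1885, 1891, 1896 — 11 in total.

11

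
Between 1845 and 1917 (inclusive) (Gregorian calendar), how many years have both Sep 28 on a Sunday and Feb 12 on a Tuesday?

Check each year's weekday for Sep 28 and Feb 12:
  1845: Sun/Wed  1846: Mon/Thu  1847: Tue/Fri  1848: Thu/Sat  1849: Fri/Mon  1850: Sat/Tue  1851: Sun/Wed  1852: Tue/Thu  1853: Wed/Sat  1854: Thu/Sun  1855: Fri/Mon  1856: Sun/Tue ✓  1857: Mon/Thu  1858: Tue/Fri  …(45 more)…  1904: Wed/Fri  1905: Thu/Sun  1906: Fri/Mon  1907: Sat/Tue  1908: Mon/Wed  1909: Tue/Fri  1910: Wed/Sat  1911: Thu/Sun  1912: Sat/Mon  1913: Sun/Wed  1914: Mon/Thu  1915: Tue/Fri  1916: Thu/Sat  1917: Fri/Mon
Both conditions hold in: 1856, 1884 — 2.

2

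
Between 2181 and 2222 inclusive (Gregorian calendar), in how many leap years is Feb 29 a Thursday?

Leap years in 2181–2222: 9 of them.
Feb 29 weekday advances by 5 (mod 7) from one leap year to the next four years later (or differs when a century non-leap intervenes).
Leap-day weekdays: 2184:Sun 2188:Fri 2192:Wed 2196:Mon 2204:Wed 2208:Mon 2212:Sat 2216:Thu✓ 2220:Tue
Thursday: 2216 → 1.

1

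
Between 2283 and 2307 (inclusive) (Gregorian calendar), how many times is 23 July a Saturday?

4

Track 23 July's weekday year by year (advancing +1, or +2 across a Feb 29):
  2283: Mon  2284: Wed (+2)  2285: Thu (+1)  2286: Fri (+1)  2287: Sat (+1) ✓
  2288: Mon (+2)  2289: Tue (+1)  2290: Wed (+1)  2291: Thu (+1)  2292: Sat (+2) ✓
  2293: Sun (+1)  2294: Mon (+1)  2295: Tue (+1)  2296: Thu (+2)  2297: Fri (+1)
  2298: Sat (+1) ✓  2299: Sun (+1)  2300: Mon (+1)  2301: Tue (+1)  2302: Wed (+1)
  2303: Thu (+1)  2304: Sat (+2) ✓  2305: Sun (+1)  2306: Mon (+1)  2307: Tue (+1)
Saturday years: 2287, 2292, 2298, 2304 — 4 in total.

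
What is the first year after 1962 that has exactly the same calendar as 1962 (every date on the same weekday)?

1973

Two years share a calendar iff Jan 1 falls on the same weekday and both are leap or both are common. 1962: Jan 1 is Monday, common year.
1963: Jan 1 Tuesday, common
1964: Jan 1 Wednesday, leap
1965: Jan 1 Friday, common
1966: Jan 1 Saturday, common
1967: Jan 1 Sunday, common
1968: Jan 1 Monday, leap
1969: Jan 1 Wednesday, common
1970: Jan 1 Thursday, common
1971: Jan 1 Friday, common
1972: Jan 1 Saturday, leap
1973: Jan 1 Monday, common
1973 matches on both conditions.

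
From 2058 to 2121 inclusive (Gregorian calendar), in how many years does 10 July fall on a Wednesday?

Track 10 July's weekday year by year (advancing +1, or +2 across a Feb 29):
  2058: Wed ✓  2059: Thu (+1)  2060: Sat (+2)  2061: Sun (+1)  2062: Mon (+1)
  2063: Tue (+1)  2064: Thu (+2)  2065: Fri (+1)  2066: Sat (+1)  2067: Sun (+1)
  2068: Tue (+2)  2069: Wed (+1) ✓  2070: Thu (+1)  2071: Fri (+1)  … (36 more years) …
  2108: Tue (+2)  2109: Wed (+1) ✓  2110: Thu (+1)  2111: Fri (+1)  2112: Sun (+2)
  2113: Mon (+1)  2114: Tue (+1)  2115: Wed (+1) ✓  2116: Fri (+2)  2117: Sat (+1)
  2118: Sun (+1)  2119: Mon (+1)  2120: Wed (+2) ✓  2121: Thu (+1)
Wednesday years: 2058, 2069, 2075, 2080, 2086, 2097, 2109, 2115, 2120 — 9 in total.

9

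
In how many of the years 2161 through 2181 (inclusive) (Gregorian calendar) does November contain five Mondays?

7

November has 30 days; it has five Mondays when Monday falls among the first (month-length − 28) days — i.e. when November 1 is one of Monday/Sunday.
November 1 by year: 2161:Sun✓ 2162:Mon✓ 2163:Tue 2164:Thu 2165:Fri 2166:Sat 2167:Sun✓ 2168:Tue 2169:Wed 2170:Thu 2171:Fri 2172:Sun✓ 2173:Mon✓ 2174:Tue 2175:Wed 2176:Fri 2177:Sat 2178:Sun✓ 2179:Mon✓ 2180:Wed 2181:Thu
Years with five Mondays: 2161, 2162, 2167, 2172, 2173, 2178, 2179 → 7.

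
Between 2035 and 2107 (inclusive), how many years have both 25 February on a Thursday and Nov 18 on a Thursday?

9

Check each year's weekday for 25 February and Nov 18:
  2035: Sun/Sun  2036: Mon/Tue  2037: Wed/Wed  2038: Thu/Thu ✓  2039: Fri/Fri  2040: Sat/Sun  2041: Mon/Mon  2042: Tue/Tue  2043: Wed/Wed  2044: Thu/Fri  2045: Sat/Sat  2046: Sun/Sun  2047: Mon/Mon  2048: Tue/Wed  …(45 more)…  2094: Thu/Thu ✓  2095: Fri/Fri  2096: Sat/Sun  2097: Mon/Mon  2098: Tue/Tue  2099: Wed/Wed  2100: Thu/Thu ✓  2101: Fri/Fri  2102: Sat/Sat  2103: Sun/Sun  2104: Mon/Tue  2105: Wed/Wed  2106: Thu/Thu ✓  2107: Fri/Fri
Both conditions hold in: 2038, 2049, 2055, 2066, 2077, 2083, 2094, 2100, 2106 — 9.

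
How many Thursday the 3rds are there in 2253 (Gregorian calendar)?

3

Check the 3rd of each month of 2253: Jan 3: Mon, Feb 3: Thu, Mar 3: Thu, Apr 3: Sun, May 3: Tue, Jun 3: Fri, Jul 3: Sun, Aug 3: Wed, Sep 3: Sat, Oct 3: Mon, Nov 3: Thu, Dec 3: Sat.
Thursday occurs in February, March, November — 3 months.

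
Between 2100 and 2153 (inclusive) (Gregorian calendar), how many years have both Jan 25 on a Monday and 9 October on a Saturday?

7

Check each year's weekday for Jan 25 and 9 October:
  2100: Mon/Sat ✓  2101: Tue/Sun  2102: Wed/Mon  2103: Thu/Tue  2104: Fri/Thu  2105: Sun/Fri  2106: Mon/Sat ✓  2107: Tue/Sun  2108: Wed/Tue  2109: Fri/Wed  2110: Sat/Thu  2111: Sun/Fri  2112: Mon/Sun  2113: Wed/Mon  …(26 more)…  2140: Mon/Sun  2141: Wed/Mon  2142: Thu/Tue  2143: Fri/Wed  2144: Sat/Fri  2145: Mon/Sat ✓  2146: Tue/Sun  2147: Wed/Mon  2148: Thu/Wed  2149: Sat/Thu  2150: Sun/Fri  2151: Mon/Sat ✓  2152: Tue/Mon  2153: Thu/Tue
Both conditions hold in: 2100, 2106, 2117, 2123, 2134, 2145, 2151 — 7.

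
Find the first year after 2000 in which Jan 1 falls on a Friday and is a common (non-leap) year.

Jan 1 advances by 2 weekdays after a leap year and by 1 after a common year.
2000: Jan 1 is Saturday (leap).
2001: Monday
2002: Tuesday
2003: Wednesday
2004: Thursday (leap)
2005: Saturday
2006: Sunday
2007: Monday
2008: Tuesday (leap)
2009: Thursday
2010: Friday
2010 begins on a Friday and is a common year.

2010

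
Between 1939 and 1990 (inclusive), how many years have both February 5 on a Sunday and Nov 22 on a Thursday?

2

Check each year's weekday for February 5 and Nov 22:
  1939: Sun/Wed  1940: Mon/Fri  1941: Wed/Sat  1942: Thu/Sun  1943: Fri/Mon  1944: Sat/Wed  1945: Mon/Thu  1946: Tue/Fri  1947: Wed/Sat  1948: Thu/Mon  1949: Sat/Tue  1950: Sun/Wed  1951: Mon/Thu  1952: Tue/Sat  …(24 more)…  1977: Sat/Tue  1978: Sun/Wed  1979: Mon/Thu  1980: Tue/Sat  1981: Thu/Sun  1982: Fri/Mon  1983: Sat/Tue  1984: Sun/Thu ✓  1985: Tue/Fri  1986: Wed/Sat  1987: Thu/Sun  1988: Fri/Tue  1989: Sun/Wed  1990: Mon/Thu
Both conditions hold in: 1956, 1984 — 2.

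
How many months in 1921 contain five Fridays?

A month of length L has five Fridays iff its first Friday is on day ≤ L−28 (so day 1–3 in a 31-day month, 1–2 in a 30-day month, day 1 in a leap February).
Checking each month of 1921: Jan starts Sat (31d); Feb starts Tue (28d); Mar starts Tue (31d); Apr starts Fri (30d) ✓; May starts Sun (31d); Jun starts Wed (30d); Jul starts Fri (31d) ✓; Aug starts Mon (31d); Sep starts Thu (30d) ✓; Oct starts Sat (31d); Nov starts Tue (30d); Dec starts Thu (31d) ✓.
Five-Friday months: April, July, September, December → 4.

4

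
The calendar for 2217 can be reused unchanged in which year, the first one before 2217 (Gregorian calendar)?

2206

Two years share a calendar iff Jan 1 falls on the same weekday and both are leap or both are common. 2217: Jan 1 is Wednesday, common year.
2216: Jan 1 Monday, leap
2215: Jan 1 Sunday, common
2214: Jan 1 Saturday, common
2213: Jan 1 Friday, common
2212: Jan 1 Wednesday, leap
2211: Jan 1 Tuesday, common
2210: Jan 1 Monday, common
2209: Jan 1 Sunday, common
2208: Jan 1 Friday, leap
2207: Jan 1 Thursday, common
2206: Jan 1 Wednesday, common
2206 matches on both conditions.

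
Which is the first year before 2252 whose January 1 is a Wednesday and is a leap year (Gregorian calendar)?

2240

Jan 1 advances by 2 weekdays after a leap year and by 1 after a common year.
2252: Jan 1 is Thursday (leap).
2251: Wednesday
2250: Tuesday
2249: Monday
2248: Saturday (leap)
2247: Friday
2246: Thursday
2245: Wednesday
2244: Monday (leap)
2243: Sunday
2242: Saturday
2241: Friday
2240: Wednesday (leap)
2240 begins on a Wednesday and is a leap year.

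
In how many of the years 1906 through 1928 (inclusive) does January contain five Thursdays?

January has 31 days; it has five Thursdays when Thursday falls among the first (month-length − 28) days — i.e. when January 1 is one of Thursday/Wednesday/Tuesday.
January 1 by year: 1906:Mon 1907:Tue✓ 1908:Wed✓ 1909:Fri 1910:Sat 1911:Sun 1912:Mon 1913:Wed✓ 1914:Thu✓ 1915:Fri 1916:Sat 1917:Mon 1918:Tue✓ 1919:Wed✓ 1920:Thu✓ 1921:Sat 1922:Sun 1923:Mon 1924:Tue✓ 1925:Thu✓ 1926:Fri 1927:Sat 1928:Sun
Years with five Thursdays: 1907, 1908, 1913, 1914, 1918, 1919, 1920, 1924, 1925 → 9.

9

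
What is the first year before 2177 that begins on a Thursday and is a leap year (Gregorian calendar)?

Jan 1 advances by 2 weekdays after a leap year and by 1 after a common year.
2177: Jan 1 is Wednesday.
2176: Monday (leap)
2175: Sunday
2174: Saturday
2173: Friday
2172: Wednesday (leap)
2171: Tuesday
2170: Monday
2169: Sunday
2168: Friday (leap)
2167: Thursday
2166: Wednesday
2165: Tuesday
2164: Sunday (leap)
2163: Saturday
2162: Friday
2161: Thursday
2160: Tuesday (leap)
2159: Monday
2158: Sunday
2157: Saturday
2156: Thursday (leap)
2156 begins on a Thursday and is a leap year.

2156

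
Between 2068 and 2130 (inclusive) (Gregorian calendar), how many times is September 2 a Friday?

Track September 2's weekday year by year (advancing +1, or +2 across a Feb 29):
  2068: Sun  2069: Mon (+1)  2070: Tue (+1)  2071: Wed (+1)  2072: Fri (+2) ✓
  2073: Sat (+1)  2074: Sun (+1)  2075: Mon (+1)  2076: Wed (+2)  2077: Thu (+1)
  2078: Fri (+1) ✓  2079: Sat (+1)  2080: Mon (+2)  2081: Tue (+1)  … (35 more years) …
  2117: Thu (+1)  2118: Fri (+1) ✓  2119: Sat (+1)  2120: Mon (+2)  2121: Tue (+1)
  2122: Wed (+1)  2123: Thu (+1)  2124: Sat (+2)  2125: Sun (+1)  2126: Mon (+1)
  2127: Tue (+1)  2128: Thu (+2)  2129: Fri (+1) ✓  2130: Sat (+1)
Friday years: 2072, 2078, 2089, 2095, 2101, 2107, 2112, 2118, 2129 — 9 in total.

9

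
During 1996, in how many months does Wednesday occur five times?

A month of length L has five Wednesdays iff its first Wednesday is on day ≤ L−28 (so day 1–3 in a 31-day month, 1–2 in a 30-day month, day 1 in a leap February).
Checking each month of 1996: Jan starts Mon (31d) ✓; Feb starts Thu (29d); Mar starts Fri (31d); Apr starts Mon (30d); May starts Wed (31d) ✓; Jun starts Sat (30d); Jul starts Mon (31d) ✓; Aug starts Thu (31d); Sep starts Sun (30d); Oct starts Tue (31d) ✓; Nov starts Fri (30d); Dec starts Sun (31d).
Five-Wednesday months: January, May, July, October → 4.

4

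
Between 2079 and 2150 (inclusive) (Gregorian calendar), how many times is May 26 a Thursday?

10

Track May 26's weekday year by year (advancing +1, or +2 across a Feb 29):
  2079: Fri  2080: Sun (+2)  2081: Mon (+1)  2082: Tue (+1)  2083: Wed (+1)
  2084: Fri (+2)  2085: Sat (+1)  2086: Sun (+1)  2087: Mon (+1)  2088: Wed (+2)
  2089: Thu (+1) ✓  2090: Fri (+1)  2091: Sat (+1)  2092: Mon (+2)  … (44 more years) …
  2137: Sun (+1)  2138: Mon (+1)  2139: Tue (+1)  2140: Thu (+2) ✓  2141: Fri (+1)
  2142: Sat (+1)  2143: Sun (+1)  2144: Tue (+2)  2145: Wed (+1)  2146: Thu (+1) ✓
  2147: Fri (+1)  2148: Sun (+2)  2149: Mon (+1)  2150: Tue (+1)
Thursday years: 2089, 2095, 2101, 2107, 2112, 2118, 2129, 2135, 2140, 2146 — 10 in total.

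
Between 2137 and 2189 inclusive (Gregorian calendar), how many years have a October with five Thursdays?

24

October has 31 days; it has five Thursdays when Thursday falls among the first (month-length − 28) days — i.e. when October 1 is one of Thursday/Wednesday/Tuesday.
October 1 by year: 2137:Tue✓ 2138:Wed✓ 2139:Thu✓ 2140:Sat 2141:Sun 2142:Mon 2143:Tue✓ 2144:Thu✓ 2145:Fri 2146:Sat 2147:Sun 2148:Tue✓ 2149:Wed✓ 2150:Thu✓ 2151:Fri …(23 more)… 2175:Sun 2176:Tue✓ 2177:Wed✓ 2178:Thu✓ 2179:Fri 2180:Sun 2181:Mon 2182:Tue✓ 2183:Wed✓ 2184:Fri 2185:Sat 2186:Sun 2187:Mon 2188:Wed✓ 2189:Thu✓
Years with five Thursdays: 2137, 2138, 2139, 2143, 2144, 2148, 2149, 2150, 2154, 2155, 2160, 2161, 2165, 2166, 2167, 2171, 2172, 2176, 2177, 2178, 2182, 2183, 2188, 2189 → 24.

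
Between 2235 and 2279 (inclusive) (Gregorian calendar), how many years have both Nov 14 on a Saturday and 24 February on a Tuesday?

Check each year's weekday for Nov 14 and 24 February:
  2235: Sat/Tue ✓  2236: Mon/Wed  2237: Tue/Fri  2238: Wed/Sat  2239: Thu/Sun  2240: Sat/Mon  2241: Sun/Wed  2242: Mon/Thu  2243: Tue/Fri  2244: Thu/Sat  2245: Fri/Mon  2246: Sat/Tue ✓  2247: Sun/Wed  2248: Tue/Thu  …(17 more)…  2266: Wed/Sat  2267: Thu/Sun  2268: Sat/Mon  2269: Sun/Wed  2270: Mon/Thu  2271: Tue/Fri  2272: Thu/Sat  2273: Fri/Mon  2274: Sat/Tue ✓  2275: Sun/Wed  2276: Tue/Thu  2277: Wed/Sat  2278: Thu/Sun  2279: Fri/Mon
Both conditions hold in: 2235, 2246, 2257, 2263, 2274 — 5.

5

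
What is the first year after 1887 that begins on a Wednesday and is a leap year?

Jan 1 advances by 2 weekdays after a leap year and by 1 after a common year.
1887: Jan 1 is Saturday.
1888: Sunday (leap)
1889: Tuesday
1890: Wednesday
1891: Thursday
1892: Friday (leap)
1893: Sunday
1894: Monday
1895: Tuesday
1896: Wednesday (leap)
1896 begins on a Wednesday and is a leap year.

1896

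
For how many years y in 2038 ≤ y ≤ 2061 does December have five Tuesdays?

December has 31 days; it has five Tuesdays when Tuesday falls among the first (month-length − 28) days — i.e. when December 1 is one of Tuesday/Monday/Sunday.
December 1 by year: 2038:Wed 2039:Thu 2040:Sat 2041:Sun✓ 2042:Mon✓ 2043:Tue✓ 2044:Thu 2045:Fri 2046:Sat 2047:Sun✓ 2048:Tue✓ 2049:Wed 2050:Thu 2051:Fri 2052:Sun✓ 2053:Mon✓ 2054:Tue✓ 2055:Wed 2056:Fri 2057:Sat 2058:Sun✓ 2059:Mon✓ 2060:Wed 2061:Thu
Years with five Tuesdays: 2041, 2042, 2043, 2047, 2048, 2052, 2053, 2054, 2058, 2059 → 10.

10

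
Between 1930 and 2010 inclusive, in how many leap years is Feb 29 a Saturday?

Leap years in 1930–2010: 20 of them.
Feb 29 weekday advances by 5 (mod 7) from one leap year to the next four years later (or differs when a century non-leap intervenes).
Leap-day weekdays: 1932:Mon 1936:Sat✓ 1940:Thu 1944:Tue 1948:Sun 1952:Fri 1956:Wed 1960:Mon 1964:Sat✓ 1968:Thu 1972:Tue 1976:Sun 1980:Fri 1984:Wed 1988:Mon 1992:Sat✓ 1996:Thu 2000:Tue 2004:Sun 2008:Fri
Saturday: 1936, 1964, 1992 → 3.

3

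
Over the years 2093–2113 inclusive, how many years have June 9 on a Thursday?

4

Track June 9's weekday year by year (advancing +1, or +2 across a Feb 29):
  2093: Tue  2094: Wed (+1)  2095: Thu (+1) ✓  2096: Sat (+2)  2097: Sun (+1)
  2098: Mon (+1)  2099: Tue (+1)  2100: Wed (+1)  2101: Thu (+1) ✓  2102: Fri (+1)
  2103: Sat (+1)  2104: Mon (+2)  2105: Tue (+1)  2106: Wed (+1)  2107: Thu (+1) ✓
  2108: Sat (+2)  2109: Sun (+1)  2110: Mon (+1)  2111: Tue (+1)  2112: Thu (+2) ✓
  2113: Fri (+1)
Thursday years: 2095, 2101, 2107, 2112 — 4 in total.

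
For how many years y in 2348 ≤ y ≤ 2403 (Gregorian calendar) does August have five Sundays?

24

August has 31 days; it has five Sundays when Sunday falls among the first (month-length − 28) days — i.e. when August 1 is one of Sunday/Saturday/Friday.
August 1 by year: 2348:Sun✓ 2349:Mon 2350:Tue 2351:Wed 2352:Fri✓ 2353:Sat✓ 2354:Sun✓ 2355:Mon 2356:Wed 2357:Thu 2358:Fri✓ 2359:Sat✓ 2360:Mon 2361:Tue 2362:Wed …(26 more)… 2389:Tue 2390:Wed 2391:Thu 2392:Sat✓ 2393:Sun✓ 2394:Mon 2395:Tue 2396:Thu 2397:Fri✓ 2398:Sat✓ 2399:Sun✓ 2400:Tue 2401:Wed 2402:Thu 2403:Fri✓
Years with five Sundays: 2348, 2352, 2353, 2354, 2358, 2359, 2364, 2365, 2369, 2370, 2371, 2375, 2376, 2380, 2381, 2382, 2386, 2387, 2392, 2393, 2397, 2398, 2399, 2403 → 24.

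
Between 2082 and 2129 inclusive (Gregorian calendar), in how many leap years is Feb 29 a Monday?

Leap years in 2082–2129: 11 of them.
Feb 29 weekday advances by 5 (mod 7) from one leap year to the next four years later (or differs when a century non-leap intervenes).
Leap-day weekdays: 2084:Tue 2088:Sun 2092:Fri 2096:Wed 2104:Fri 2108:Wed 2112:Mon✓ 2116:Sat 2120:Thu 2124:Tue 2128:Sun
Monday: 2112 → 1.

1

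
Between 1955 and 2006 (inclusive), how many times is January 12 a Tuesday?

Track January 12's weekday year by year (advancing +1, or +2 across a Feb 29):
  1955: Wed  1956: Thu (+1)  1957: Sat (+2)  1958: Sun (+1)  1959: Mon (+1)
  1960: Tue (+1) ✓  1961: Thu (+2)  1962: Fri (+1)  1963: Sat (+1)  1964: Sun (+1)
  1965: Tue (+2) ✓  1966: Wed (+1)  1967: Thu (+1)  1968: Fri (+1)  … (24 more years) …
  1993: Tue (+2) ✓  1994: Wed (+1)  1995: Thu (+1)  1996: Fri (+1)  1997: Sun (+2)
  1998: Mon (+1)  1999: Tue (+1) ✓  2000: Wed (+1)  2001: Fri (+2)  2002: Sat (+1)
  2003: Sun (+1)  2004: Mon (+1)  2005: Wed (+2)  2006: Thu (+1)
Tuesday years: 1960, 1965, 1971, 1982, 1988, 1993, 1999 — 7 in total.

7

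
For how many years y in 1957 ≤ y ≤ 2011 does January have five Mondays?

January has 31 days; it has five Mondays when Monday falls among the first (month-length − 28) days — i.e. when January 1 is one of Monday/Sunday/Saturday.
January 1 by year: 1957:Tue 1958:Wed 1959:Thu 1960:Fri 1961:Sun✓ 1962:Mon✓ 1963:Tue 1964:Wed 1965:Fri 1966:Sat✓ 1967:Sun✓ 1968:Mon✓ 1969:Wed 1970:Thu 1971:Fri …(25 more)… 1997:Wed 1998:Thu 1999:Fri 2000:Sat✓ 2001:Mon✓ 2002:Tue 2003:Wed 2004:Thu 2005:Sat✓ 2006:Sun✓ 2007:Mon✓ 2008:Tue 2009:Thu 2010:Fri 2011:Sat✓
Years with five Mondays: 1961, 1962, 1966, 1967, 1968, 1972, 1973, 1977, 1978, 1979, 1983, 1984, 1989, 1990, 1994, 1995, 1996, 2000, 2001, 2005, 2006, 2007, 2011 → 23.

23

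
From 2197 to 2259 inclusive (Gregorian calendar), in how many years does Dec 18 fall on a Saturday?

9

Track Dec 18's weekday year by year (advancing +1, or +2 across a Feb 29):
  2197: Mon  2198: Tue (+1)  2199: Wed (+1)  2200: Thu (+1)  2201: Fri (+1)
  2202: Sat (+1) ✓  2203: Sun (+1)  2204: Tue (+2)  2205: Wed (+1)  2206: Thu (+1)
  2207: Fri (+1)  2208: Sun (+2)  2209: Mon (+1)  2210: Tue (+1)  … (35 more years) …
  2246: Fri (+1)  2247: Sat (+1) ✓  2248: Mon (+2)  2249: Tue (+1)  2250: Wed (+1)
  2251: Thu (+1)  2252: Sat (+2) ✓  2253: Sun (+1)  2254: Mon (+1)  2255: Tue (+1)
  2256: Thu (+2)  2257: Fri (+1)  2258: Sat (+1) ✓  2259: Sun (+1)
Saturday years: 2202, 2213, 2219, 2224, 2230, 2241, 2247, 2252, 2258 — 9 in total.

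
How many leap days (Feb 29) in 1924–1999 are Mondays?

Leap years in 1924–1999: 19 of them.
Feb 29 weekday advances by 5 (mod 7) from one leap year to the next four years later (or differs when a century non-leap intervenes).
Leap-day weekdays: 1924:Fri 1928:Wed 1932:Mon✓ 1936:Sat 1940:Thu 1944:Tue 1948:Sun 1952:Fri 1956:Wed 1960:Mon✓ 1964:Sat 1968:Thu 1972:Tue 1976:Sun 1980:Fri 1984:Wed 1988:Mon✓ 1992:Sat 1996:Thu
Monday: 1932, 1960, 1988 → 3.

3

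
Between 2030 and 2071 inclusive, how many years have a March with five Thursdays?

March has 31 days; it has five Thursdays when Thursday falls among the first (month-length − 28) days — i.e. when March 1 is one of Thursday/Wednesday/Tuesday.
March 1 by year: 2030:Fri 2031:Sat 2032:Mon 2033:Tue✓ 2034:Wed✓ 2035:Thu✓ 2036:Sat 2037:Sun 2038:Mon 2039:Tue✓ 2040:Thu✓ 2041:Fri 2042:Sat 2043:Sun 2044:Tue✓ …(12 more)… 2057:Thu✓ 2058:Fri 2059:Sat 2060:Mon 2061:Tue✓ 2062:Wed✓ 2063:Thu✓ 2064:Sat 2065:Sun 2066:Mon 2067:Tue✓ 2068:Thu✓ 2069:Fri 2070:Sat 2071:Sun
Years with five Thursdays: 2033, 2034, 2035, 2039, 2040, 2044, 2045, 2046, 2050, 2051, 2056, 2057, 2061, 2062, 2063, 2067, 2068 → 17.

17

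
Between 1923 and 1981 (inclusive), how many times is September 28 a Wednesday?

8

Track September 28's weekday year by year (advancing +1, or +2 across a Feb 29):
  1923: Fri  1924: Sun (+2)  1925: Mon (+1)  1926: Tue (+1)  1927: Wed (+1) ✓
  1928: Fri (+2)  1929: Sat (+1)  1930: Sun (+1)  1931: Mon (+1)  1932: Wed (+2) ✓
  1933: Thu (+1)  1934: Fri (+1)  1935: Sat (+1)  1936: Mon (+2)  … (31 more years) …
  1968: Sat (+2)  1969: Sun (+1)  1970: Mon (+1)  1971: Tue (+1)  1972: Thu (+2)
  1973: Fri (+1)  1974: Sat (+1)  1975: Sun (+1)  1976: Tue (+2)  1977: Wed (+1) ✓
  1978: Thu (+1)  1979: Fri (+1)  1980: Sun (+2)  1981: Mon (+1)
Wednesday years: 1927, 1932, 1938, 1949, 1955, 1960, 1966, 1977 — 8 in total.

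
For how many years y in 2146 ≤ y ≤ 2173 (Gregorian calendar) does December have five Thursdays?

12

December has 31 days; it has five Thursdays when Thursday falls among the first (month-length − 28) days — i.e. when December 1 is one of Thursday/Wednesday/Tuesday.
December 1 by year: 2146:Thu✓ 2147:Fri 2148:Sun 2149:Mon 2150:Tue✓ 2151:Wed✓ 2152:Fri 2153:Sat 2154:Sun 2155:Mon 2156:Wed✓ 2157:Thu✓ 2158:Fri 2159:Sat 2160:Mon 2161:Tue✓ 2162:Wed✓ 2163:Thu✓ 2164:Sat 2165:Sun 2166:Mon 2167:Tue✓ 2168:Thu✓ 2169:Fri 2170:Sat 2171:Sun 2172:Tue✓ 2173:Wed✓
Years with five Thursdays: 2146, 2150, 2151, 2156, 2157, 2161, 2162, 2163, 2167, 2168, 2172, 2173 → 12.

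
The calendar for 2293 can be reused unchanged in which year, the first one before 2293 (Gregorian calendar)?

2282

Two years share a calendar iff Jan 1 falls on the same weekday and both are leap or both are common. 2293: Jan 1 is Sunday, common year.
2292: Jan 1 Friday, leap
2291: Jan 1 Thursday, common
2290: Jan 1 Wednesday, common
2289: Jan 1 Tuesday, common
2288: Jan 1 Sunday, leap
2287: Jan 1 Saturday, common
2286: Jan 1 Friday, common
2285: Jan 1 Thursday, common
2284: Jan 1 Tuesday, leap
2283: Jan 1 Monday, common
2282: Jan 1 Sunday, common
2282 matches on both conditions.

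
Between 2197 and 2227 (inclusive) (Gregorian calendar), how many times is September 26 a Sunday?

4

Track September 26's weekday year by year (advancing +1, or +2 across a Feb 29):
  2197: Tue  2198: Wed (+1)  2199: Thu (+1)  2200: Fri (+1)  2201: Sat (+1)
  2202: Sun (+1) ✓  2203: Mon (+1)  2204: Wed (+2)  2205: Thu (+1)  2206: Fri (+1)
  2207: Sat (+1)  2208: Mon (+2)  2209: Tue (+1)  2210: Wed (+1)  … (3 more years) …
  2214: Mon (+1)  2215: Tue (+1)  2216: Thu (+2)  2217: Fri (+1)  2218: Sat (+1)
  2219: Sun (+1) ✓  2220: Tue (+2)  2221: Wed (+1)  2222: Thu (+1)  2223: Fri (+1)
  2224: Sun (+2) ✓  2225: Mon (+1)  2226: Tue (+1)  2227: Wed (+1)
Sunday years: 2202, 2213, 2219, 2224 — 4 in total.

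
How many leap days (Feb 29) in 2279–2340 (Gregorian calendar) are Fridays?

2

Leap years in 2279–2340: 15 of them.
Feb 29 weekday advances by 5 (mod 7) from one leap year to the next four years later (or differs when a century non-leap intervenes).
Leap-day weekdays: 2280:Sun 2284:Fri✓ 2288:Wed 2292:Mon 2296:Sat 2304:Mon 2308:Sat 2312:Thu 2316:Tue 2320:Sun 2324:Fri✓ 2328:Wed 2332:Mon 2336:Sat 2340:Thu
Friday: 2284, 2324 → 2.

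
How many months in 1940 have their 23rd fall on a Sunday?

1

Check the 23rd of each month of 1940: Jan 23: Tue, Feb 23: Fri, Mar 23: Sat, Apr 23: Tue, May 23: Thu, Jun 23: Sun, Jul 23: Tue, Aug 23: Fri, Sep 23: Mon, Oct 23: Wed, Nov 23: Sat, Dec 23: Mon.
Sunday occurs in June — 1 month.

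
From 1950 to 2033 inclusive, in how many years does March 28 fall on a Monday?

Track March 28's weekday year by year (advancing +1, or +2 across a Feb 29):
  1950: Tue  1951: Wed (+1)  1952: Fri (+2)  1953: Sat (+1)  1954: Sun (+1)
  1955: Mon (+1) ✓  1956: Wed (+2)  1957: Thu (+1)  1958: Fri (+1)  1959: Sat (+1)
  1960: Mon (+2) ✓  1961: Tue (+1)  1962: Wed (+1)  1963: Thu (+1)  … (56 more years) …
  2020: Sat (+2)  2021: Sun (+1)  2022: Mon (+1) ✓  2023: Tue (+1)  2024: Thu (+2)
  2025: Fri (+1)  2026: Sat (+1)  2027: Sun (+1)  2028: Tue (+2)  2029: Wed (+1)
  2030: Thu (+1)  2031: Fri (+1)  2032: Sun (+2)  2033: Mon (+1) ✓
Monday years: 1955, 1960, 1966, 1977, 1983, 1988, 1994, 2005, 2011, 2016, 2022, 2033 — 12 in total.

12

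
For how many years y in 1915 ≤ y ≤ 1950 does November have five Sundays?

November has 30 days; it has five Sundays when Sunday falls among the first (month-length − 28) days — i.e. when November 1 is one of Sunday/Saturday.
November 1 by year: 1915:Mon 1916:Wed 1917:Thu 1918:Fri 1919:Sat✓ 1920:Mon 1921:Tue 1922:Wed 1923:Thu 1924:Sat✓ 1925:Sun✓ 1926:Mon 1927:Tue 1928:Thu 1929:Fri …(6 more)… 1936:Sun✓ 1937:Mon 1938:Tue 1939:Wed 1940:Fri 1941:Sat✓ 1942:Sun✓ 1943:Mon 1944:Wed 1945:Thu 1946:Fri 1947:Sat✓ 1948:Mon 1949:Tue 1950:Wed
Years with five Sundays: 1919, 1924, 1925, 1930, 1931, 1936, 1941, 1942, 1947 → 9.

9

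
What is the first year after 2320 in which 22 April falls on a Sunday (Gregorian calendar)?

2323

From one year to the next, a fixed date's weekday advances by 1, or by 2 when a Feb 29 lies between the two dates.
2320: April 22 is Thursday.
2321: Friday (+1)
2322: Saturday (+1)
2323: Sunday (+1)
22 April falls on a Sunday in 2323.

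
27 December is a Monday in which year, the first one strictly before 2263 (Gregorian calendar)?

From one year to the next, a fixed date's weekday advances by 1, or by 2 when a Feb 29 lies between the two dates.
2263: December 27 is Sunday.
2262: Saturday (−1)
2261: Friday (−1)
2260: Thursday (−1)
2259: Tuesday (−2)
2258: Monday (−1)
27 December falls on a Monday in 2258.

2258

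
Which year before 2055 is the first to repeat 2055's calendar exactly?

Two years share a calendar iff Jan 1 falls on the same weekday and both are leap or both are common. 2055: Jan 1 is Friday, common year.
2054: Jan 1 Thursday, common
2053: Jan 1 Wednesday, common
2052: Jan 1 Monday, leap
2051: Jan 1 Sunday, common
2050: Jan 1 Saturday, common
2049: Jan 1 Friday, common
2049 matches on both conditions.

2049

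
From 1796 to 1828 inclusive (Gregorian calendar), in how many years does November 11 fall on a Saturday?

Track November 11's weekday year by year (advancing +1, or +2 across a Feb 29):
  1796: Fri  1797: Sat (+1) ✓  1798: Sun (+1)  1799: Mon (+1)  1800: Tue (+1)
  1801: Wed (+1)  1802: Thu (+1)  1803: Fri (+1)  1804: Sun (+2)  1805: Mon (+1)
  1806: Tue (+1)  1807: Wed (+1)  1808: Fri (+2)  1809: Sat (+1) ✓  … (5 more years) …
  1815: Sat (+1) ✓  1816: Mon (+2)  1817: Tue (+1)  1818: Wed (+1)  1819: Thu (+1)
  1820: Sat (+2) ✓  1821: Sun (+1)  1822: Mon (+1)  1823: Tue (+1)  1824: Thu (+2)
  1825: Fri (+1)  1826: Sat (+1) ✓  1827: Sun (+1)  1828: Tue (+2)
Saturday years: 1797, 1809, 1815, 1820, 1826 — 5 in total.

5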